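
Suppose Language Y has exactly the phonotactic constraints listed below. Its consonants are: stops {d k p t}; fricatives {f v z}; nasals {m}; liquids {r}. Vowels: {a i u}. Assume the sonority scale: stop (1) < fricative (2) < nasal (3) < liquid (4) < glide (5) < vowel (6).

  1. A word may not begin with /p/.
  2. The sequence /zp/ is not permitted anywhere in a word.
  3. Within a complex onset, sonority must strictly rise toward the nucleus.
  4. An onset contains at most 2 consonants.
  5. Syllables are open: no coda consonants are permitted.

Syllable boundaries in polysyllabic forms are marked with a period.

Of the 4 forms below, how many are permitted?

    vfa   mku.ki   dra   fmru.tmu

1

vfa — violates constraint 3: syllable 1 onset /vf/: /v/ (fricative, 2) → /f/ (fricative, 2) does not rise → not permitted
mku.ki — violates constraint 3: syllable 1 onset /mk/: /m/ (nasal, 3) → /k/ (stop, 1) does not rise → not permitted
dra — σ1 onset /dr/ (1→4 rises), coda /∅/ ok → permitted
fmru.tmu — violates constraint 4: syllable 1 onset /fmr/ has 3 consonants (> 2) → not permitted
Permitted: dra → 1.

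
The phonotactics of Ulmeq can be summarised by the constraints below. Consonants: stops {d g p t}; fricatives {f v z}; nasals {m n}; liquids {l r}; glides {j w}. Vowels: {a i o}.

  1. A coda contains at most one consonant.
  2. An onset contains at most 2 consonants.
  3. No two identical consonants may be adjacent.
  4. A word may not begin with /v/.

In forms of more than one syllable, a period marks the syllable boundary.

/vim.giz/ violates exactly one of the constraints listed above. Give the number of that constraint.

4

/vim.giz/: word begins with /v/.
This is a violation of constraint 4: "A word may not begin with /v/."
The remaining constraints (1, 2, 3) are satisfied.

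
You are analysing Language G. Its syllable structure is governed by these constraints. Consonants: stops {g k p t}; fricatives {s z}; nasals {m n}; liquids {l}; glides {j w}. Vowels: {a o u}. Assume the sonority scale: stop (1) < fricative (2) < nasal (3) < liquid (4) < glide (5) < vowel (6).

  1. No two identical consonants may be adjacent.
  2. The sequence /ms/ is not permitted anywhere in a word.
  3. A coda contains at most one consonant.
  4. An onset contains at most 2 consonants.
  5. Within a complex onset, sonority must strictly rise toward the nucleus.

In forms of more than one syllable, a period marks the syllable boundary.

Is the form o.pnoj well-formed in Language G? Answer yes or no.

o.pnoj — σ1 onset /∅/, coda /∅/ ok; σ2 onset /pn/ (1→3 rises), coda /j/ ok → well-formed

yes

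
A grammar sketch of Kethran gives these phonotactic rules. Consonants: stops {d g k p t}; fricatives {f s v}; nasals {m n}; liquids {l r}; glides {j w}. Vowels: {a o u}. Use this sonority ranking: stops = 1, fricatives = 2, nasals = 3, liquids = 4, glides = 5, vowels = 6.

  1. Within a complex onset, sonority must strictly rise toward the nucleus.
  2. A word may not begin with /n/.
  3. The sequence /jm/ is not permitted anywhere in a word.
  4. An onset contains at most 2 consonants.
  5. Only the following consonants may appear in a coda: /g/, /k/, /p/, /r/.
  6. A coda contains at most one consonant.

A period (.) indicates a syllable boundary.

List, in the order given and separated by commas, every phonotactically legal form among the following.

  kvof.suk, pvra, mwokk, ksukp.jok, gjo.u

kvof.suk — violates constraint 5: syllable 1 coda contains /f/, which is not a licensed coda consonant → phonotactically illegal
pvra — violates constraint 4: syllable 1 onset /pvr/ has 3 consonants (> 2) → phonotactically illegal
mwokk — violates constraint 6: syllable 1 coda /kk/ has 2 consonants (> 1) → phonotactically illegal
ksukp.jok — violates constraint 6: syllable 1 coda /kp/ has 2 consonants (> 1) → phonotactically illegal
gjo.u — σ1 onset /gj/ (1→5 rises), coda /∅/ ok; σ2 onset /∅/, coda /∅/ ok → phonotactically legal

gjo.u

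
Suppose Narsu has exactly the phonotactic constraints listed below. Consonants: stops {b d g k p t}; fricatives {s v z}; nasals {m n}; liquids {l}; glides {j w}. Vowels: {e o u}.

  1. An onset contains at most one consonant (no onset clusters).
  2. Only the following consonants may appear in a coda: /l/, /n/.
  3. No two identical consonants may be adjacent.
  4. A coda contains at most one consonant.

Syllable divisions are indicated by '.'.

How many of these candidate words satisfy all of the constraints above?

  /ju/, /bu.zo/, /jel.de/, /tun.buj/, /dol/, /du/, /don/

/ju/ — σ1 onset /j/, coda /∅/ ok → licit
/bu.zo/ — σ1 onset /b/, coda /∅/ ok; σ2 onset /z/, coda /∅/ ok → licit
/jel.de/ — σ1 onset /j/, coda /l/ ok; σ2 onset /d/, coda /∅/ ok → licit
/tun.buj/ — violates constraint 2: syllable 2 coda contains /j/, which is not a licensed coda consonant → illicit
/dol/ — σ1 onset /d/, coda /l/ ok → licit
/du/ — σ1 onset /d/, coda /∅/ ok → licit
/don/ — σ1 onset /d/, coda /n/ ok → licit
Licit: /ju/, /bu.zo/, /jel.de/, /dol/, /du/, /don/ → 6.

6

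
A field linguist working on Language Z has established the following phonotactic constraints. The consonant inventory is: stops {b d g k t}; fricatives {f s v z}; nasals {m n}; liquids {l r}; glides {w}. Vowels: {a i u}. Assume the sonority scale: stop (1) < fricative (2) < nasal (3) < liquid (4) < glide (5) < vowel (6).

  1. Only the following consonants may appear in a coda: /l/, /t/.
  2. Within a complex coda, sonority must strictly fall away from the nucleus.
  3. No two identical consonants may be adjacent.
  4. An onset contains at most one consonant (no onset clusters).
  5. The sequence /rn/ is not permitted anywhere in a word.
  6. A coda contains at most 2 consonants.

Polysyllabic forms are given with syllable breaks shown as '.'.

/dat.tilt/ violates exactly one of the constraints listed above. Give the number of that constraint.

3

/dat.tilt/: adjacent identical consonants /tt/.
This is a violation of constraint 3: "No two identical consonants may be adjacent."
The remaining constraints (1, 2, 4, 5, 6) are satisfied.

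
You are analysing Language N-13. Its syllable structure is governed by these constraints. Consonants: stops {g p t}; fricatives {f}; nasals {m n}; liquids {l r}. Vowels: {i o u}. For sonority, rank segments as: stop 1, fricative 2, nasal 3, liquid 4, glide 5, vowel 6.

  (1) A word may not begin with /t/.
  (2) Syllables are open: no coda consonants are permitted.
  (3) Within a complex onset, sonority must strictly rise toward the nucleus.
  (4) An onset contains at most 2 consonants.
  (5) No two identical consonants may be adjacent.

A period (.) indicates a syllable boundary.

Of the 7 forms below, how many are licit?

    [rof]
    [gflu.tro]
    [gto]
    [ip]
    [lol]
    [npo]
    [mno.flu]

[rof] — violates constraint 2: syllable 1 coda /f/ has 1 consonant (> 0) → illicit
[gflu.tro] — violates constraint 4: syllable 1 onset /gfl/ has 3 consonants (> 2) → illicit
[gto] — violates constraint 3: syllable 1 onset /gt/: /g/ (stop, 1) → /t/ (stop, 1) does not rise → illicit
[ip] — violates constraint 2: syllable 1 coda /p/ has 1 consonant (> 0) → illicit
[lol] — violates constraint 2: syllable 1 coda /l/ has 1 consonant (> 0) → illicit
[npo] — violates constraint 3: syllable 1 onset /np/: /n/ (nasal, 3) → /p/ (stop, 1) does not rise → illicit
[mno.flu] — violates constraint 3: syllable 1 onset /mn/: /m/ (nasal, 3) → /n/ (nasal, 3) does not rise → illicit
No form is licit → 0.

0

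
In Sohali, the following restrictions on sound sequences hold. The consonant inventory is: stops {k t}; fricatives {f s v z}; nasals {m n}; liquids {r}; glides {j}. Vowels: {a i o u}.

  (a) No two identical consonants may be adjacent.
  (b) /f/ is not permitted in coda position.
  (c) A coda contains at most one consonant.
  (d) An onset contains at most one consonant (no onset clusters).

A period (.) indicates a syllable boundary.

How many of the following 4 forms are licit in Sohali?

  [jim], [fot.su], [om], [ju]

4

[jim] — σ1 onset /j/, coda /m/ ok → licit
[fot.su] — σ1 onset /f/, coda /t/ ok; σ2 onset /s/, coda /∅/ ok → licit
[om] — σ1 onset /∅/, coda /m/ ok → licit
[ju] — σ1 onset /j/, coda /∅/ ok → licit
Licit: [jim], [fot.su], [om], [ju] → 4.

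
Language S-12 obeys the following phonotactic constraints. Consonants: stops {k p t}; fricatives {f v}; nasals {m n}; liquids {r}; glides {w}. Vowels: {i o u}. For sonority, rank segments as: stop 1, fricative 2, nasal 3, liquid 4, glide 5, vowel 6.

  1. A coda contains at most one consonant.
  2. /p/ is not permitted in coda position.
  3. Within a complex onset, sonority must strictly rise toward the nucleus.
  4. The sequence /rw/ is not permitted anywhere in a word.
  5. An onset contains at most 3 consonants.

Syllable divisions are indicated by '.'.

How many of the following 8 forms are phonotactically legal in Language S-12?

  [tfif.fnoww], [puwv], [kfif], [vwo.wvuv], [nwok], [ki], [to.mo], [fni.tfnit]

[tfif.fnoww] — violates constraint 1: syllable 2 coda /ww/ has 2 consonants (> 1) → phonotactically illegal
[puwv] — violates constraint 1: syllable 1 coda /wv/ has 2 consonants (> 1) → phonotactically illegal
[kfif] — σ1 onset /kf/ (1→2 rises), coda /f/ ok → phonotactically legal
[vwo.wvuv] — violates constraint 3: syllable 2 onset /wv/: /w/ (glide, 5) → /v/ (fricative, 2) does not rise → phonotactically illegal
[nwok] — σ1 onset /nw/ (3→5 rises), coda /k/ ok → phonotactically legal
[ki] — σ1 onset /k/, coda /∅/ ok → phonotactically legal
[to.mo] — σ1 onset /t/, coda /∅/ ok; σ2 onset /m/, coda /∅/ ok → phonotactically legal
[fni.tfnit] — σ1 onset /fn/ (2→3 rises), coda /∅/ ok; σ2 onset /tfn/ (1→2→3 rises), coda /t/ ok → phonotactically legal
Phonotactically legal: [kfif], [nwok], [ki], [to.mo], [fni.tfnit] → 5.

5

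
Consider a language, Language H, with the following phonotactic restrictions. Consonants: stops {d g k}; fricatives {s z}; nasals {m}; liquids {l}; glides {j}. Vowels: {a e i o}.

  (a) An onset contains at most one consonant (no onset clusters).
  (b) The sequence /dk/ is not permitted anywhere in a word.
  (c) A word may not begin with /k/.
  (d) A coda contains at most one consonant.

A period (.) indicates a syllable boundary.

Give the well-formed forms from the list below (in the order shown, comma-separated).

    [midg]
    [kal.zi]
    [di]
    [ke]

[di]

[midg] — violates constraint (d): syllable 1 coda /dg/ has 2 consonants (> 1) → ill-formed
[kal.zi] — violates constraint (c): word begins with /k/ → ill-formed
[di] — σ1 onset /d/, coda /∅/ ok → well-formed
[ke] — violates constraint (c): word begins with /k/ → ill-formed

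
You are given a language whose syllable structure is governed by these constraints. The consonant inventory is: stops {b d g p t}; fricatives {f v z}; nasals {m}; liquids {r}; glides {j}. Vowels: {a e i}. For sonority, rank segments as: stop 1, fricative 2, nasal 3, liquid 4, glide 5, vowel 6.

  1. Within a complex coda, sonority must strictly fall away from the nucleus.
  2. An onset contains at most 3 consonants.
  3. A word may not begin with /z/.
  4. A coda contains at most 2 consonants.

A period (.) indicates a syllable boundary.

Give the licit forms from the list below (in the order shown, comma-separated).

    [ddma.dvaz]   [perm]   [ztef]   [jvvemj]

[ddma.dvaz], [perm]

[ddma.dvaz] — σ1 onset /ddm/ (3C), coda /∅/ ok; σ2 onset /dv/ (2C), coda /z/ ok → licit
[perm] — σ1 onset /p/, coda /rm/ (4→3 falls) ok → licit
[ztef] — violates constraint 3: word begins with /z/ → illicit
[jvvemj] — violates constraint 1: syllable 1 coda /mj/: /m/ (nasal, 3) → /j/ (glide, 5) does not fall → illicit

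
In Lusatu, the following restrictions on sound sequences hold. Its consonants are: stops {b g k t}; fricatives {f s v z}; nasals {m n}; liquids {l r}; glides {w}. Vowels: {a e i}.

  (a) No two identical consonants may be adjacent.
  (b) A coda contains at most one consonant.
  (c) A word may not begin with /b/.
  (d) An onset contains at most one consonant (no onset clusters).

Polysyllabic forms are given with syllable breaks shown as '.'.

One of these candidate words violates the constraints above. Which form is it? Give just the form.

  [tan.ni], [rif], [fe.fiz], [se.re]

[tan.ni] — violates constraint (a): adjacent identical consonants /nn/ → phonotactically illegal
[rif] — σ1 onset /r/, coda /f/ ok → phonotactically legal
[fe.fiz] — σ1 onset /f/, coda /∅/ ok; σ2 onset /f/, coda /z/ ok → phonotactically legal
[se.re] — σ1 onset /s/, coda /∅/ ok; σ2 onset /r/, coda /∅/ ok → phonotactically legal

[tan.ni]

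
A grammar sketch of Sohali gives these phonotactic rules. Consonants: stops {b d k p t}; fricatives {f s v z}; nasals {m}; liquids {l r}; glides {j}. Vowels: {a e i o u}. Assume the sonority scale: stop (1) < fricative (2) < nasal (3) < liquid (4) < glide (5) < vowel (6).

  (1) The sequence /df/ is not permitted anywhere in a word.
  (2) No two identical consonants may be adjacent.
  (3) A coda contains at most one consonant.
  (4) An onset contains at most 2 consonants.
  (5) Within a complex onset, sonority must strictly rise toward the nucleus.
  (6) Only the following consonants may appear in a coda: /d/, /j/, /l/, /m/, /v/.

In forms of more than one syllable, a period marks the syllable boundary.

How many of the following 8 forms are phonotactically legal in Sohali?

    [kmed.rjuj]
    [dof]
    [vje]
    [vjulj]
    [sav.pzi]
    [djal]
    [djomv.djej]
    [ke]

5

[kmed.rjuj] — σ1 onset /km/ (1→3 rises), coda /d/ ok; σ2 onset /rj/ (4→5 rises), coda /j/ ok → phonotactically legal
[dof] — violates constraint 6: syllable 1 coda contains /f/, which is not a licensed coda consonant → phonotactically illegal
[vje] — σ1 onset /vj/ (2→5 rises), coda /∅/ ok → phonotactically legal
[vjulj] — violates constraint 3: syllable 1 coda /lj/ has 2 consonants (> 1) → phonotactically illegal
[sav.pzi] — σ1 onset /s/, coda /v/ ok; σ2 onset /pz/ (1→2 rises), coda /∅/ ok → phonotactically legal
[djal] — σ1 onset /dj/ (1→5 rises), coda /l/ ok → phonotactically legal
[djomv.djej] — violates constraint 3: syllable 1 coda /mv/ has 2 consonants (> 1) → phonotactically illegal
[ke] — σ1 onset /k/, coda /∅/ ok → phonotactically legal
Phonotactically legal: [kmed.rjuj], [vje], [sav.pzi], [djal], [ke] → 5.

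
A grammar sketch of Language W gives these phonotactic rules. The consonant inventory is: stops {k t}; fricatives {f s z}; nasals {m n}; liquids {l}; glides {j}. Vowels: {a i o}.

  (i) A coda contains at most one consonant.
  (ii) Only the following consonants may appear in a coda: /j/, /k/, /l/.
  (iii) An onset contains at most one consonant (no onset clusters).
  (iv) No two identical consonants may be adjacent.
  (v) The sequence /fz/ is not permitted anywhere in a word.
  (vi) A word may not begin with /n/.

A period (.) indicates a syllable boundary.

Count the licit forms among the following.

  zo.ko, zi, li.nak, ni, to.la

4

zo.ko — σ1 onset /z/, coda /∅/ ok; σ2 onset /k/, coda /∅/ ok → licit
zi — σ1 onset /z/, coda /∅/ ok → licit
li.nak — σ1 onset /l/, coda /∅/ ok; σ2 onset /n/, coda /k/ ok → licit
ni — violates constraint (vi): word begins with /n/ → illicit
to.la — σ1 onset /t/, coda /∅/ ok; σ2 onset /l/, coda /∅/ ok → licit
Licit: zo.ko, zi, li.nak, to.la → 4.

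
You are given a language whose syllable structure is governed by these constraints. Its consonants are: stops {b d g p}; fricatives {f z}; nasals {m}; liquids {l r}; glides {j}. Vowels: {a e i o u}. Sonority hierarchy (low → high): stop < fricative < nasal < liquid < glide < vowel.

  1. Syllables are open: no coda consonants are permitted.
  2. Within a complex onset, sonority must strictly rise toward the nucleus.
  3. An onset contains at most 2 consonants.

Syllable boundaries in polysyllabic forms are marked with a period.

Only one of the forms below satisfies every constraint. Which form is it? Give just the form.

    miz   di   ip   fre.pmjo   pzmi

di

miz — violates constraint 1: syllable 1 coda /z/ has 1 consonant (> 0) → ill-formed
di — σ1 onset /d/, coda /∅/ ok → well-formed
ip — violates constraint 1: syllable 1 coda /p/ has 1 consonant (> 0) → ill-formed
fre.pmjo — violates constraint 3: syllable 2 onset /pmj/ has 3 consonants (> 2) → ill-formed
pzmi — violates constraint 3: syllable 1 onset /pzm/ has 3 consonants (> 2) → ill-formed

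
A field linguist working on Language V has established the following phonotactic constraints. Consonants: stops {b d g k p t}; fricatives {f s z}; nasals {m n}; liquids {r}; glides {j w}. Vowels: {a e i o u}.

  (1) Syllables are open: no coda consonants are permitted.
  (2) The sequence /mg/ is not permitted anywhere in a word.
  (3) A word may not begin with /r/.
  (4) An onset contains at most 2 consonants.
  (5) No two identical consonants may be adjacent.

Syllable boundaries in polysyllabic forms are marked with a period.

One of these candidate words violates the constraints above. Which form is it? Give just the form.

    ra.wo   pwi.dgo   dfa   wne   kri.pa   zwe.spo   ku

ra.wo

ra.wo — violates constraint 3: word begins with /r/ → illicit
pwi.dgo — σ1 onset /pw/ (2C), coda /∅/ ok; σ2 onset /dg/ (2C), coda /∅/ ok → licit
dfa — σ1 onset /df/ (2C), coda /∅/ ok → licit
wne — σ1 onset /wn/ (2C), coda /∅/ ok → licit
kri.pa — σ1 onset /kr/ (2C), coda /∅/ ok; σ2 onset /p/, coda /∅/ ok → licit
zwe.spo — σ1 onset /zw/ (2C), coda /∅/ ok; σ2 onset /sp/ (2C), coda /∅/ ok → licit
ku — σ1 onset /k/, coda /∅/ ok → licit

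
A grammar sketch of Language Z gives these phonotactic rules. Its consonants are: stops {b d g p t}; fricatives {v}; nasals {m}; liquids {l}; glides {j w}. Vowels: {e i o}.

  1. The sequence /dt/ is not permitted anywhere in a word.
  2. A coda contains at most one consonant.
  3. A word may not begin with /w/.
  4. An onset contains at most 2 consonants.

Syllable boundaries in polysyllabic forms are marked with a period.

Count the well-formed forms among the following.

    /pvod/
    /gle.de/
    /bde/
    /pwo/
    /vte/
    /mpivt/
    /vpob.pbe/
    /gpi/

/pvod/ — σ1 onset /pv/ (2C), coda /d/ ok → well-formed
/gle.de/ — σ1 onset /gl/ (2C), coda /∅/ ok; σ2 onset /d/, coda /∅/ ok → well-formed
/bde/ — σ1 onset /bd/ (2C), coda /∅/ ok → well-formed
/pwo/ — σ1 onset /pw/ (2C), coda /∅/ ok → well-formed
/vte/ — σ1 onset /vt/ (2C), coda /∅/ ok → well-formed
/mpivt/ — violates constraint 2: syllable 1 coda /vt/ has 2 consonants (> 1) → ill-formed
/vpob.pbe/ — σ1 onset /vp/ (2C), coda /b/ ok; σ2 onset /pb/ (2C), coda /∅/ ok → well-formed
/gpi/ — σ1 onset /gp/ (2C), coda /∅/ ok → well-formed
Well-formed: /pvod/, /gle.de/, /bde/, /pwo/, /vte/, /vpob.pbe/, /gpi/ → 7.

7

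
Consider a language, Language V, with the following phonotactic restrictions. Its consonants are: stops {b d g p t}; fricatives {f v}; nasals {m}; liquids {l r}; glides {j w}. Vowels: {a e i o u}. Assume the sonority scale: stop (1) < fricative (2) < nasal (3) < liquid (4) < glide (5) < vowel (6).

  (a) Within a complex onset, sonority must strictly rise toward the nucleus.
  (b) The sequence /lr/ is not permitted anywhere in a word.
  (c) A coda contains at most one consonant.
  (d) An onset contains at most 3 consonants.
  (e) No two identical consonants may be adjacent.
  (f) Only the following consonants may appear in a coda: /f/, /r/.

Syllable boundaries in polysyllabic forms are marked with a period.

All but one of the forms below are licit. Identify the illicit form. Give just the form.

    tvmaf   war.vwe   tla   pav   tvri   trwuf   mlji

pav

tvmaf — σ1 onset /tvm/ (1→2→3 rises), coda /f/ ok → licit
war.vwe — σ1 onset /w/, coda /r/ ok; σ2 onset /vw/ (2→5 rises), coda /∅/ ok → licit
tla — σ1 onset /tl/ (1→4 rises), coda /∅/ ok → licit
pav — violates constraint (f): syllable 1 coda contains /v/, which is not a licensed coda consonant → illicit
tvri — σ1 onset /tvr/ (1→2→4 rises), coda /∅/ ok → licit
trwuf — σ1 onset /trw/ (1→4→5 rises), coda /f/ ok → licit
mlji — σ1 onset /mlj/ (3→4→5 rises), coda /∅/ ok → licit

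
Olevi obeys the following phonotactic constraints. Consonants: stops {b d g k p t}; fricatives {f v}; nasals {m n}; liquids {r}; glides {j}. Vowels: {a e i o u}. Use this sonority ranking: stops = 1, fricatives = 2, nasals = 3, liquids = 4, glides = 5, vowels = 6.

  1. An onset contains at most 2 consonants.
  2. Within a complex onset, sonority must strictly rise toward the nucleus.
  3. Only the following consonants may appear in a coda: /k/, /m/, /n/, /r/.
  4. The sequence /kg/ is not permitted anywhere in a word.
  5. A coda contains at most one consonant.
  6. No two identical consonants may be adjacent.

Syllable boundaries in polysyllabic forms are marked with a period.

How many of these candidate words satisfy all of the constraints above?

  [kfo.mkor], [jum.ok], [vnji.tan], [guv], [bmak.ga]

[kfo.mkor] — violates constraint 2: syllable 2 onset /mk/: /m/ (nasal, 3) → /k/ (stop, 1) does not rise → not permitted
[jum.ok] — σ1 onset /j/, coda /m/ ok; σ2 onset /∅/, coda /k/ ok → permitted
[vnji.tan] — violates constraint 1: syllable 1 onset /vnj/ has 3 consonants (> 2) → not permitted
[guv] — violates constraint 3: syllable 1 coda contains /v/, which is not a licensed coda consonant → not permitted
[bmak.ga] — violates constraint 4: contains banned sequence /kg/ → not permitted
Permitted: [jum.ok] → 1.

1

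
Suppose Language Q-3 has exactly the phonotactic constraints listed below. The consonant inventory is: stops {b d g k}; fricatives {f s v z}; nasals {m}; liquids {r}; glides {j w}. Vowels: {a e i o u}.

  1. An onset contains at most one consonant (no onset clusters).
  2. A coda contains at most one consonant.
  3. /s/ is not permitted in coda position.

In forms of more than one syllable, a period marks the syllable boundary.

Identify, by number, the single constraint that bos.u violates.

3

bos.u: syllable 1 coda contains /s/.
This is a violation of constraint 3: "/s/ is not permitted in coda position."
The remaining constraints (1, 2) are satisfied.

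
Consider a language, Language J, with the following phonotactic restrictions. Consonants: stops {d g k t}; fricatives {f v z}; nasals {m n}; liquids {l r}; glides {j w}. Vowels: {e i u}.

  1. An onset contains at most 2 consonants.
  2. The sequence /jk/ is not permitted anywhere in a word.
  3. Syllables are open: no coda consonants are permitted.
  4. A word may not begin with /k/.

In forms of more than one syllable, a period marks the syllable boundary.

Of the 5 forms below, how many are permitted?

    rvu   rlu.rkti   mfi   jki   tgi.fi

rvu — σ1 onset /rv/ (2C), coda /∅/ ok → permitted
rlu.rkti — violates constraint 1: syllable 2 onset /rkt/ has 3 consonants (> 2) → not permitted
mfi — σ1 onset /mf/ (2C), coda /∅/ ok → permitted
jki — violates constraint 2: contains banned sequence /jk/ → not permitted
tgi.fi — σ1 onset /tg/ (2C), coda /∅/ ok; σ2 onset /f/, coda /∅/ ok → permitted
Permitted: rvu, mfi, tgi.fi → 3.

3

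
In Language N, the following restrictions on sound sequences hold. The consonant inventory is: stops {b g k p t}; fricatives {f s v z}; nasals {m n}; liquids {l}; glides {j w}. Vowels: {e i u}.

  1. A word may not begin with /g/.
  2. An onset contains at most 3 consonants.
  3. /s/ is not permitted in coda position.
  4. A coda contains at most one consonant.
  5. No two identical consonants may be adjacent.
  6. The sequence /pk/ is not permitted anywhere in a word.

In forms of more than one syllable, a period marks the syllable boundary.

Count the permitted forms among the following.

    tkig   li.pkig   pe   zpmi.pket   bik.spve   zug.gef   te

tkig — σ1 onset /tk/ (2C), coda /g/ ok → permitted
li.pkig — violates constraint 6: contains banned sequence /pk/ → not permitted
pe — σ1 onset /p/, coda /∅/ ok → permitted
zpmi.pket — violates constraint 6: contains banned sequence /pk/ → not permitted
bik.spve — σ1 onset /b/, coda /k/ ok; σ2 onset /spv/ (3C), coda /∅/ ok → permitted
zug.gef — violates constraint 5: adjacent identical consonants /gg/ → not permitted
te — σ1 onset /t/, coda /∅/ ok → permitted
Permitted: tkig, pe, bik.spve, te → 4.

4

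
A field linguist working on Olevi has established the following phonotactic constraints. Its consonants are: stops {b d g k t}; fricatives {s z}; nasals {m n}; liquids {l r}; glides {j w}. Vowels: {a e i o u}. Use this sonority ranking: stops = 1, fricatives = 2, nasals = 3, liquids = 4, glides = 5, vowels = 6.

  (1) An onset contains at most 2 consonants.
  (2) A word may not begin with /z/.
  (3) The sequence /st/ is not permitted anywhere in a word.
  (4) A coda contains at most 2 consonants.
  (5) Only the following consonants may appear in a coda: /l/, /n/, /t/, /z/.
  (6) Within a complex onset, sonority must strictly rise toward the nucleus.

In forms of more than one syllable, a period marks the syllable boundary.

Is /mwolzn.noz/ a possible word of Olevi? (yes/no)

no

/mwolzn.noz/ — violates constraint 4: syllable 1 coda /lzn/ has 3 consonants (> 2) → illicit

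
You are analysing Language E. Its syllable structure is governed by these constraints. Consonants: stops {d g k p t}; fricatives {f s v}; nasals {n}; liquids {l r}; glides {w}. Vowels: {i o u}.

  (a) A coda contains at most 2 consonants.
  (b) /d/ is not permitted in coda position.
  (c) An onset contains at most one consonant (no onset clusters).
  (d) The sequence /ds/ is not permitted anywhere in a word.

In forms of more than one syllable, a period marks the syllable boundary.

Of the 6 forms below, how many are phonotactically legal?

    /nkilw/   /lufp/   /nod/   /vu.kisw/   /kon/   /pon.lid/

/nkilw/ — violates constraint (c): syllable 1 onset /nk/ has 2 consonants (> 1) → phonotactically illegal
/lufp/ — σ1 onset /l/, coda /fp/ (2C) ok → phonotactically legal
/nod/ — violates constraint (b): syllable 1 coda contains /d/ → phonotactically illegal
/vu.kisw/ — σ1 onset /v/, coda /∅/ ok; σ2 onset /k/, coda /sw/ (2C) ok → phonotactically legal
/kon/ — σ1 onset /k/, coda /n/ ok → phonotactically legal
/pon.lid/ — violates constraint (b): syllable 2 coda contains /d/ → phonotactically illegal
Phonotactically legal: /lufp/, /vu.kisw/, /kon/ → 3.

3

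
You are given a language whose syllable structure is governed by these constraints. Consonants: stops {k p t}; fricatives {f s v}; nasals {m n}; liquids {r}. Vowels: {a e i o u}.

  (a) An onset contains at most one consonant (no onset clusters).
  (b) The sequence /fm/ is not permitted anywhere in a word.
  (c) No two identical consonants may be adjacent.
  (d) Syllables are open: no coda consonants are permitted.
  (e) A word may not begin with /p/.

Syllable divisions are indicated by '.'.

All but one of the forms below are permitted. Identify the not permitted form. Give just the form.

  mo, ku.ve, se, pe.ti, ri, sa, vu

mo — σ1 onset /m/, coda /∅/ ok → permitted
ku.ve — σ1 onset /k/, coda /∅/ ok; σ2 onset /v/, coda /∅/ ok → permitted
se — σ1 onset /s/, coda /∅/ ok → permitted
pe.ti — violates constraint (e): word begins with /p/ → not permitted
ri — σ1 onset /r/, coda /∅/ ok → permitted
sa — σ1 onset /s/, coda /∅/ ok → permitted
vu — σ1 onset /v/, coda /∅/ ok → permitted

pe.ti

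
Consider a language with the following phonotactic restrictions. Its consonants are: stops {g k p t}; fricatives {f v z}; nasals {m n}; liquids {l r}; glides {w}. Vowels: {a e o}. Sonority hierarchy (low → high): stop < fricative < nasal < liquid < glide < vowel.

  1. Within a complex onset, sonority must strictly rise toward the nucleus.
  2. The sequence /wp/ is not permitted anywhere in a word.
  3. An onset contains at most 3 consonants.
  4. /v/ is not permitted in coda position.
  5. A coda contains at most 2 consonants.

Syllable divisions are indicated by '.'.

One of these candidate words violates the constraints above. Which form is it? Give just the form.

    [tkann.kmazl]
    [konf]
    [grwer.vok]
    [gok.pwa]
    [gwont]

[tkann.kmazl] — violates constraint 1: syllable 1 onset /tk/: /t/ (stop, 1) → /k/ (stop, 1) does not rise → not permitted
[konf] — σ1 onset /k/, coda /nf/ (2C) ok → permitted
[grwer.vok] — σ1 onset /grw/ (1→4→5 rises), coda /r/ ok; σ2 onset /v/, coda /k/ ok → permitted
[gok.pwa] — σ1 onset /g/, coda /k/ ok; σ2 onset /pw/ (1→5 rises), coda /∅/ ok → permitted
[gwont] — σ1 onset /gw/ (1→5 rises), coda /nt/ (2C) ok → permitted

[tkann.kmazl]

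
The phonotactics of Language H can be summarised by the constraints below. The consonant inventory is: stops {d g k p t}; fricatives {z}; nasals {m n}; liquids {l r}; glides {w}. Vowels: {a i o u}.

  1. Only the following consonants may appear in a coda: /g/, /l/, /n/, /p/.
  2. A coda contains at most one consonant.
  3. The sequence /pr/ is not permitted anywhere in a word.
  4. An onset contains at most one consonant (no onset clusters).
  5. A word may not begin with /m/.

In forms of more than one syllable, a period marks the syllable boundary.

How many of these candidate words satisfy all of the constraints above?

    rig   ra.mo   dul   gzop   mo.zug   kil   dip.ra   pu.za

rig — σ1 onset /r/, coda /g/ ok → phonotactically legal
ra.mo — σ1 onset /r/, coda /∅/ ok; σ2 onset /m/, coda /∅/ ok → phonotactically legal
dul — σ1 onset /d/, coda /l/ ok → phonotactically legal
gzop — violates constraint 4: syllable 1 onset /gz/ has 2 consonants (> 1) → phonotactically illegal
mo.zug — violates constraint 5: word begins with /m/ → phonotactically illegal
kil — σ1 onset /k/, coda /l/ ok → phonotactically legal
dip.ra — violates constraint 3: contains banned sequence /pr/ → phonotactically illegal
pu.za — σ1 onset /p/, coda /∅/ ok; σ2 onset /z/, coda /∅/ ok → phonotactically legal
Phonotactically legal: rig, ra.mo, dul, kil, pu.za → 5.

5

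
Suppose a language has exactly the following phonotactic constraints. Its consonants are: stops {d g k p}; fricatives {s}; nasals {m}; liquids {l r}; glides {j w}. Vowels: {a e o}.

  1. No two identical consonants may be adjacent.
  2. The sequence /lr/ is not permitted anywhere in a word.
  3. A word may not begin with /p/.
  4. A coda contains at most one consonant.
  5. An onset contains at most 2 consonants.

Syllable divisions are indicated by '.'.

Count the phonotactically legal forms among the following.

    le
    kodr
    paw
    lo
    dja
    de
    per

le — σ1 onset /l/, coda /∅/ ok → phonotactically legal
kodr — violates constraint 4: syllable 1 coda /dr/ has 2 consonants (> 1) → phonotactically illegal
paw — violates constraint 3: word begins with /p/ → phonotactically illegal
lo — σ1 onset /l/, coda /∅/ ok → phonotactically legal
dja — σ1 onset /dj/ (2C), coda /∅/ ok → phonotactically legal
de — σ1 onset /d/, coda /∅/ ok → phonotactically legal
per — violates constraint 3: word begins with /p/ → phonotactically illegal
Phonotactically legal: le, lo, dja, de → 4.

4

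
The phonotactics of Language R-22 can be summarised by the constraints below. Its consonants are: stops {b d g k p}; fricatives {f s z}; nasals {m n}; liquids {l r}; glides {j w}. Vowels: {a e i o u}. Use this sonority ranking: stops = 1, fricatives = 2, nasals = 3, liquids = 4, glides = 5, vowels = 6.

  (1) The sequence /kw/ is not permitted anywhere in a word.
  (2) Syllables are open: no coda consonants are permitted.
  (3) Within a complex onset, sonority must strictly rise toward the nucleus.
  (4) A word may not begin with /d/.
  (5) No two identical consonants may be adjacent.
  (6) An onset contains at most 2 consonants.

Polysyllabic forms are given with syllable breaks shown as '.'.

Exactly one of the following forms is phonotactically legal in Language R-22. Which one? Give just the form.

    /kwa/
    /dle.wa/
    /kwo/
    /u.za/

/u.za/

/kwa/ — violates constraint 1: contains banned sequence /kw/ → phonotactically illegal
/dle.wa/ — violates constraint 4: word begins with /d/ → phonotactically illegal
/kwo/ — violates constraint 1: contains banned sequence /kw/ → phonotactically illegal
/u.za/ — σ1 onset /∅/, coda /∅/ ok; σ2 onset /z/, coda /∅/ ok → phonotactically legal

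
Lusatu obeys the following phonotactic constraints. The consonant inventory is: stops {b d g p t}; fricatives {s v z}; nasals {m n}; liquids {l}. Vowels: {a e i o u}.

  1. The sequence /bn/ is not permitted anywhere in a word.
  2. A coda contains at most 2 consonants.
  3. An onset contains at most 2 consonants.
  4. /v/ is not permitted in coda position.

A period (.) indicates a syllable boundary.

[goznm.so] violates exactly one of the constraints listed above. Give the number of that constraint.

2

[goznm.so]: syllable 1 coda /znm/ has 3 consonants (> 2).
This is a violation of constraint 2: "A coda contains at most 2 consonants."
The remaining constraints (1, 3, 4) are satisfied.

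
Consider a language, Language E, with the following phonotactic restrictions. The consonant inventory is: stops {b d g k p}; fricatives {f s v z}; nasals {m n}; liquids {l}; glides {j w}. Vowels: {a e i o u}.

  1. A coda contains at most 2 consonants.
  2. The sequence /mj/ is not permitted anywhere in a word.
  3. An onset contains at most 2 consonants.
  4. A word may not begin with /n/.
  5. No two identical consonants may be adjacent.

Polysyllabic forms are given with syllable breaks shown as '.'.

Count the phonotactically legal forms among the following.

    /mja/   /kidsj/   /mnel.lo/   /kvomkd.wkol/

0

/mja/ — violates constraint 2: contains banned sequence /mj/ → phonotactically illegal
/kidsj/ — violates constraint 1: syllable 1 coda /dsj/ has 3 consonants (> 2) → phonotactically illegal
/mnel.lo/ — violates constraint 5: adjacent identical consonants /ll/ → phonotactically illegal
/kvomkd.wkol/ — violates constraint 1: syllable 1 coda /mkd/ has 3 consonants (> 2) → phonotactically illegal
No form is phonotactically legal → 0.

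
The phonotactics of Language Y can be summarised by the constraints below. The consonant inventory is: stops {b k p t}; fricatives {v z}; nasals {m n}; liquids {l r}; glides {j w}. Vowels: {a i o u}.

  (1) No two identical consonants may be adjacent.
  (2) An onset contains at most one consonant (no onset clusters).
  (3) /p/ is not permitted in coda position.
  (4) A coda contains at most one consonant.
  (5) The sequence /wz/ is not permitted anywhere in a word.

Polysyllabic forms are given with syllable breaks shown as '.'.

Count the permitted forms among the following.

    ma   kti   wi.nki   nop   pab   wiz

3

ma — σ1 onset /m/, coda /∅/ ok → permitted
kti — violates constraint 2: syllable 1 onset /kt/ has 2 consonants (> 1) → not permitted
wi.nki — violates constraint 2: syllable 2 onset /nk/ has 2 consonants (> 1) → not permitted
nop — violates constraint 3: syllable 1 coda contains /p/ → not permitted
pab — σ1 onset /p/, coda /b/ ok → permitted
wiz — σ1 onset /w/, coda /z/ ok → permitted
Permitted: ma, pab, wiz → 3.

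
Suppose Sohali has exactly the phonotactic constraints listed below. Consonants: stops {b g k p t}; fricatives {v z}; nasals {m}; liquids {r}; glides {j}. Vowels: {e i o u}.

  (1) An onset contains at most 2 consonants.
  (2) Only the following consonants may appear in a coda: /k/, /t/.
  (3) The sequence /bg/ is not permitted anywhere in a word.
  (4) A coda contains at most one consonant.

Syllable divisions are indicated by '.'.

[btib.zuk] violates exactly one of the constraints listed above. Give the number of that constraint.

[btib.zuk]: syllable 1 coda contains /b/, which is not a licensed coda consonant.
This is a violation of constraint 2: "Only the following consonants may appear in a coda: /k/, /t/."
The remaining constraints (1, 3, 4) are satisfied.

2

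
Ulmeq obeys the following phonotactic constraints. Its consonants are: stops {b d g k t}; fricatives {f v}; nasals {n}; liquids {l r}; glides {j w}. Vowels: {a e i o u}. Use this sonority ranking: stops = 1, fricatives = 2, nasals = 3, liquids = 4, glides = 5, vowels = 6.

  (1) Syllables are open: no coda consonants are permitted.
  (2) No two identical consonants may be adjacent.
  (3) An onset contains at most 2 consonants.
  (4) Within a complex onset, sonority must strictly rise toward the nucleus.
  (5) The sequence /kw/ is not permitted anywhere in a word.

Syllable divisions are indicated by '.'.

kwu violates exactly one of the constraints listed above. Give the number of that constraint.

5

kwu: contains banned sequence /kw/.
This is a violation of constraint 5: "The sequence /kw/ is not permitted anywhere in a word."
The remaining constraints (1, 2, 3, 4) are satisfied.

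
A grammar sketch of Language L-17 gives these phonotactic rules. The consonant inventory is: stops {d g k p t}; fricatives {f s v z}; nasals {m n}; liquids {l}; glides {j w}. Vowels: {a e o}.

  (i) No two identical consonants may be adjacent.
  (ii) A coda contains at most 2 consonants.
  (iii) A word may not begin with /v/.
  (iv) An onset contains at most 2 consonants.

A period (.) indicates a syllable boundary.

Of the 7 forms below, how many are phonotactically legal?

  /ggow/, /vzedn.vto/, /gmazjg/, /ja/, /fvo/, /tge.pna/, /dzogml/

3

/ggow/ — violates constraint (i): adjacent identical consonants /gg/ → phonotactically illegal
/vzedn.vto/ — violates constraint (iii): word begins with /v/ → phonotactically illegal
/gmazjg/ — violates constraint (ii): syllable 1 coda /zjg/ has 3 consonants (> 2) → phonotactically illegal
/ja/ — σ1 onset /j/, coda /∅/ ok → phonotactically legal
/fvo/ — σ1 onset /fv/ (2C), coda /∅/ ok → phonotactically legal
/tge.pna/ — σ1 onset /tg/ (2C), coda /∅/ ok; σ2 onset /pn/ (2C), coda /∅/ ok → phonotactically legal
/dzogml/ — violates constraint (ii): syllable 1 coda /gml/ has 3 consonants (> 2) → phonotactically illegal
Phonotactically legal: /ja/, /fvo/, /tge.pna/ → 3.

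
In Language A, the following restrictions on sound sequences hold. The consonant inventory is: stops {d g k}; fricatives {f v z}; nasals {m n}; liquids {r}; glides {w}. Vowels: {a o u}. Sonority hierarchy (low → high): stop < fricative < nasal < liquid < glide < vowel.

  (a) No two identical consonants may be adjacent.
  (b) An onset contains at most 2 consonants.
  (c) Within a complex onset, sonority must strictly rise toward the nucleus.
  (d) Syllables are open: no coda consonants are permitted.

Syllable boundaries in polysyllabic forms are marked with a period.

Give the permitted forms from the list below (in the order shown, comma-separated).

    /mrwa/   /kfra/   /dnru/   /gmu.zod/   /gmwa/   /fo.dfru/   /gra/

/mrwa/ — violates constraint (b): syllable 1 onset /mrw/ has 3 consonants (> 2) → not permitted
/kfra/ — violates constraint (b): syllable 1 onset /kfr/ has 3 consonants (> 2) → not permitted
/dnru/ — violates constraint (b): syllable 1 onset /dnr/ has 3 consonants (> 2) → not permitted
/gmu.zod/ — violates constraint (d): syllable 2 coda /d/ has 1 consonant (> 0) → not permitted
/gmwa/ — violates constraint (b): syllable 1 onset /gmw/ has 3 consonants (> 2) → not permitted
/fo.dfru/ — violates constraint (b): syllable 2 onset /dfr/ has 3 consonants (> 2) → not permitted
/gra/ — σ1 onset /gr/ (1→4 rises), coda /∅/ ok → permitted

/gra/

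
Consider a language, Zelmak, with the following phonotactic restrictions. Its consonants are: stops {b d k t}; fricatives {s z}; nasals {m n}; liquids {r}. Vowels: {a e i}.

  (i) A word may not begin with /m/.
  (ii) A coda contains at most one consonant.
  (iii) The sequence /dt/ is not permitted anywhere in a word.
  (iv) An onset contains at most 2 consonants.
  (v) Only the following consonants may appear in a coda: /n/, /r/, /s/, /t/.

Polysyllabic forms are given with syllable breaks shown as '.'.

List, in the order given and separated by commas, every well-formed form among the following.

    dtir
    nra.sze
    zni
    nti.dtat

dtir — violates constraint (iii): contains banned sequence /dt/ → ill-formed
nra.sze — σ1 onset /nr/ (2C), coda /∅/ ok; σ2 onset /sz/ (2C), coda /∅/ ok → well-formed
zni — σ1 onset /zn/ (2C), coda /∅/ ok → well-formed
nti.dtat — violates constraint (iii): contains banned sequence /dt/ → ill-formed

nra.sze, zni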